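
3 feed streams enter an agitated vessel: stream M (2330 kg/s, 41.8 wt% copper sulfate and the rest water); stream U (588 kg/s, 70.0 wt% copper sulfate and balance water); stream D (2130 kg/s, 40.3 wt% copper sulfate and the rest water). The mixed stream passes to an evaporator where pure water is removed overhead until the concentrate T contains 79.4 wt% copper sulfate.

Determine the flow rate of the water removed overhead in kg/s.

2222 kg/s

copper sulfate entering = 2330×0.418 + 588×0.700 + 2130×0.403 = 2243.9 kg/s.
All copper sulfate reports to T, so T = 2243.9/0.794 = 2826.1 kg/s.
Total feed = 5048 kg/s; overhead = 5048 − 2826.1 = 2221.9 kg/s.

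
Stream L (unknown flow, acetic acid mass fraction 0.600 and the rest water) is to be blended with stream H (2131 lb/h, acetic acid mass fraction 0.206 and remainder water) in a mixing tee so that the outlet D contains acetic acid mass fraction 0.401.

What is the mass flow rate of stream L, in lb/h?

Let L be the unknown flow. Total out = 2131 + L.
acetic acid balance: 438.99 + 0.600·L = 0.401·(2131 + L)
(0.600 − 0.401)·L = 0.401×2131 − 438.99 = 415.55
L = 415.55 / 0.199 = 2088.2 lb/h

2088 lb/h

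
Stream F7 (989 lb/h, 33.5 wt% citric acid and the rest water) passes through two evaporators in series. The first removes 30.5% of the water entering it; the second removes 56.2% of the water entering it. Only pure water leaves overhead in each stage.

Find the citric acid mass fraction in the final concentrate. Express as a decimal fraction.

water in feed = 989×0.665 = 657.69 lb/h.
After stage 1: water left = (1−0.305)×657.69 = 457.09; stream total = 788.41 lb/h.
After stage 2: water left = (1−0.562)×457.09 = 200.21; final concentrate = 531.52 lb/h.
citric acid fraction = 331.31/531.52 = 0.623.

0.623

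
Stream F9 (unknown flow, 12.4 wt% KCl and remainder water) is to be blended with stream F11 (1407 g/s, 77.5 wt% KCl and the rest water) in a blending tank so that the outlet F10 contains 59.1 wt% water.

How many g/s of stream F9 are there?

Let F9 be the unknown flow. Total out = 1407 + F9.
water balance: 316.57 + 0.876·F9 = 0.591·(1407 + F9)
(0.876 − 0.591)·F9 = 0.591×1407 − 316.57 = 514.96
F9 = 514.96 / 0.285 = 1806.9 g/s

1807 g/s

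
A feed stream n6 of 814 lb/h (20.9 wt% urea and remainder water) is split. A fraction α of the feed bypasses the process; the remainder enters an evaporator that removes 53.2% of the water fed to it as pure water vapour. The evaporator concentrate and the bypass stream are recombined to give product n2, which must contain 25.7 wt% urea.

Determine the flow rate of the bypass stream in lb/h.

452.7 lb/h

All 814×0.209 = 170.13 lb/h of urea reaches n2, so n2 = 170.13/0.257 = 661.97 lb/h and vapour = 152.03 lb/h.
The evaporator receives (1−α)·814 of feed at 0.791 water and removes 0.532 of that water:
0.532×0.791×(1−α)×814 = 152.03
(1−α) = 152.03/342.54 = 0.4438;  α = 0.5562.
Bypass flow = 0.5562×814 = 452.72 lb/h.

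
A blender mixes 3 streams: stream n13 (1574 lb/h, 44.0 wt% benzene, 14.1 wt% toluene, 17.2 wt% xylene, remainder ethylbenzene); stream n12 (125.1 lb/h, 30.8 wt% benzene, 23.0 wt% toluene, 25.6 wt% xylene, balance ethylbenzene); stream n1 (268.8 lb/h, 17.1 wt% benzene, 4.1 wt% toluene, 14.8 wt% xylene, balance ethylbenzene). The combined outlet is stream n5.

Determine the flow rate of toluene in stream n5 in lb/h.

toluene out = toluene in = 1574×0.141 + 125.1×0.230 + 268.8×0.041 = 261.73 lb/h.

261.7 lb/h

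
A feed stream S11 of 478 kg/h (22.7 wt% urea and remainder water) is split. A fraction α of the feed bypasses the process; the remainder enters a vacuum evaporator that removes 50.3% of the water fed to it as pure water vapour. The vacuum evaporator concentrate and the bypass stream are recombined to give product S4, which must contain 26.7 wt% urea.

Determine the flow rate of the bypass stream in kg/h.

All 478×0.227 = 108.51 kg/h of urea reaches S4, so S4 = 108.51/0.267 = 406.39 kg/h and vapour = 71.61 kg/h.
The evaporator receives (1−α)·478 of feed at 0.773 water and removes 0.503 of that water:
0.503×0.773×(1−α)×478 = 71.61
(1−α) = 71.61/185.86 = 0.3853;  α = 0.6147.
Bypass flow = 0.6147×478 = 293.83 kg/h.

293.8 kg/h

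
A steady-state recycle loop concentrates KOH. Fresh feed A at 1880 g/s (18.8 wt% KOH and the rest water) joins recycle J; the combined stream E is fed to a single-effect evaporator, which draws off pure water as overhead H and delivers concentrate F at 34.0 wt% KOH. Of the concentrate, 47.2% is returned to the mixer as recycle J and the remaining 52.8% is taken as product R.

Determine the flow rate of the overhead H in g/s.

840.5 g/s

Overall KOH balance (none leaves overhead): KOH in fresh feed = KOH in product, i.e. 1880×0.188 = (1−0.472)·F·0.340.
F = 353.44/(0.340×0.528) = 1968.8 g/s.
Recycle J = 0.472×1968.8 = 929.28 g/s.
Combined feed E = 1880 + 929.28 = 2809.3 g/s.
Overhead H = E − F = 2809.3 − 1968.8 = 840.47 g/s.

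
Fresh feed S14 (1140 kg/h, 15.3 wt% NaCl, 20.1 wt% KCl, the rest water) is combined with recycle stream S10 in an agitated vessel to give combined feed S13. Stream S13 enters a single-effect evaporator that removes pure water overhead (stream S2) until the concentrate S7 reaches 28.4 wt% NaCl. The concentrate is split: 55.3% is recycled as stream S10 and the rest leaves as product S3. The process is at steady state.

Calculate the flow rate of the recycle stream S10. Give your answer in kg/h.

759.8 kg/h

Overall NaCl balance (none leaves overhead): NaCl in fresh feed = NaCl in product, i.e. 1140×0.153 = (1−0.553)·S7·0.284.
S7 = 174.42/(0.284×0.447) = 1373.9 kg/h.
Recycle S10 = 0.553×1373.9 = 759.79 kg/h.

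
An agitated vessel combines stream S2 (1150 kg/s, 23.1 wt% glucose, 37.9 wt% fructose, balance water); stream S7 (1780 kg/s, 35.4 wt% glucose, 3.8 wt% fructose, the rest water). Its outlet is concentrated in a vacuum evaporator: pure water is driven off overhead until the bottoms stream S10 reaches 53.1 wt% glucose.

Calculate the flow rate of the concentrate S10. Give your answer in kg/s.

glucose entering = 1150×0.231 + 1780×0.354 = 895.77 kg/s.
All glucose reports to S10, so S10 = 895.77/0.531 = 1686.9 kg/s.

1687 kg/s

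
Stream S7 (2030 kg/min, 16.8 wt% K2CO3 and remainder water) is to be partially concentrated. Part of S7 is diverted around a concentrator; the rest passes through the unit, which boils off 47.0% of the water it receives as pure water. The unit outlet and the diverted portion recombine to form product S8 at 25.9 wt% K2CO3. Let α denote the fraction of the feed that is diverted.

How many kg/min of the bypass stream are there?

206 kg/min

All 2030×0.168 = 341.04 kg/min of K2CO3 reaches S8, so S8 = 341.04/0.259 = 1316.8 kg/min and vapour = 713.24 kg/min.
The evaporator receives (1−α)·2030 of feed at 0.832 water and removes 0.470 of that water:
0.470×0.832×(1−α)×2030 = 713.24
(1−α) = 713.24/793.81 = 0.8985;  α = 0.1015.
Bypass flow = 0.1015×2030 = 206.04 kg/min.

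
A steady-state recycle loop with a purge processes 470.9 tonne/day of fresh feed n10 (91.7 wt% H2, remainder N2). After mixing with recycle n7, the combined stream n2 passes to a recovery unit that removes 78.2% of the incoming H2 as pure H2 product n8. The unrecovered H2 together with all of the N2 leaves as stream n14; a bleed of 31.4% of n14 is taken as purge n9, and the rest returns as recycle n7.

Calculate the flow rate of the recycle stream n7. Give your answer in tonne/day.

N2 enters only via n10 and leaves only via the purge: 470.9×0.083 = 0.314×(N2 in n14), and the recovery unit passes all N2, so N2 in n2 = N2 in n14 = 124.47 tonne/day.
H2 in n2: m_A = 470.9×0.917 + (1−0.314)·(1−0.782)·m_A, so m_A = 431.82/0.8505 = 507.75 tonne/day.
n14 = (1−0.782)×507.75 + 124.47 = 235.16 tonne/day.
Recycle n7 = (1−0.314)×235.16 = 161.32 tonne/day.

161.3 tonne/day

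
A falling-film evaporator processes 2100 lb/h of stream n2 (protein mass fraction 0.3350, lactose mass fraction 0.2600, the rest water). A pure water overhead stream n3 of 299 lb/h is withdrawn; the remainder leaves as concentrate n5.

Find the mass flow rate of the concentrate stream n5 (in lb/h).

Concentrate = 2100 − 299 = 1801 lb/h.

1801 lb/h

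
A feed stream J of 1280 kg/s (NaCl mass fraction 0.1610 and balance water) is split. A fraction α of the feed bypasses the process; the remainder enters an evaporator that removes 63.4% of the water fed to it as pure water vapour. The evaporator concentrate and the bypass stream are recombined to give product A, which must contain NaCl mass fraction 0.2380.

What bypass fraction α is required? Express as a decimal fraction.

All 1280×0.161 = 206.08 kg/s of NaCl reaches A, so A = 206.08/0.238 = 865.88 kg/s and vapour = 414.12 kg/s.
The evaporator receives (1−α)·1280 of feed at 0.839 water and removes 0.634 of that water:
0.634×0.839×(1−α)×1280 = 414.12
(1−α) = 414.12/680.87 = 0.6082;  α = 0.3918.

0.392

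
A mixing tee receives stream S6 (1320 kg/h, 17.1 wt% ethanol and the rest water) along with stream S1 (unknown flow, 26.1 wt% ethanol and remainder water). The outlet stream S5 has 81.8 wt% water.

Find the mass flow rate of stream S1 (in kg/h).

183.8 kg/h

Let S1 be the unknown flow. Total out = 1320 + S1.
water balance: 1094.3 + 0.739·S1 = 0.818·(1320 + S1)
(0.739 − 0.818)·S1 = 0.818×1320 − 1094.3 = -14.52
S1 = -14.52 / -0.079 = 183.8 kg/h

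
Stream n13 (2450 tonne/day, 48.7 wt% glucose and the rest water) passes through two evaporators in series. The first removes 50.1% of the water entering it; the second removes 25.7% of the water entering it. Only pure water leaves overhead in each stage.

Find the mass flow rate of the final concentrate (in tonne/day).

1659 tonne/day

water in feed = 2450×0.513 = 1256.9 tonne/day.
After stage 1: water left = (1−0.501)×1256.9 = 627.17; stream total = 1820.3 tonne/day.
After stage 2: water left = (1−0.257)×627.17 = 465.99; final concentrate = 1659.1 tonne/day.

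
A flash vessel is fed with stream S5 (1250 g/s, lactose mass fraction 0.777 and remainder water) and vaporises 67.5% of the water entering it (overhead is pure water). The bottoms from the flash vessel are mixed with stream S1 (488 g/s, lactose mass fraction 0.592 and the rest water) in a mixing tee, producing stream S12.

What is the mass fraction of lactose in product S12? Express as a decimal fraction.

0.813

Vapour removed = 0.675×0.223×1250 = 188.16 g/s; concentrate = 1061.8 g/s.
lactose reaching the mixer = 971.25 (from concentrate) + 488×0.592 = 1260.1 g/s.
Product flow = 1061.8 + 488 = 1549.8 g/s; lactose fraction = 0.813.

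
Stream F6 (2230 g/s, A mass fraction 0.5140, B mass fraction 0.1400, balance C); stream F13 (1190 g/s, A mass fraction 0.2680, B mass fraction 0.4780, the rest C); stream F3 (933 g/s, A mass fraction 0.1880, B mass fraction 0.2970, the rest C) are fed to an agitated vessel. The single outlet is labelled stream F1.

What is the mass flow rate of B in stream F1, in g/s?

B out = B in = 2230×0.140 + 1190×0.478 + 933×0.297 = 1158.1 g/s.

1158 g/s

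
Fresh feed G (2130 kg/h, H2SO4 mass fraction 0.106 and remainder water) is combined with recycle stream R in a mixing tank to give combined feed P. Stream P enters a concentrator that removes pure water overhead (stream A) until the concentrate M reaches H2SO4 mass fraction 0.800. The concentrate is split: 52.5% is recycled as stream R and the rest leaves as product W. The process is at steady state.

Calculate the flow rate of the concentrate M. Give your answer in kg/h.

594.2 kg/h

Overall H2SO4 balance (none leaves overhead): H2SO4 in fresh feed = H2SO4 in product, i.e. 2130×0.106 = (1−0.525)·M·0.800.
M = 225.78/(0.800×0.475) = 594.16 kg/h.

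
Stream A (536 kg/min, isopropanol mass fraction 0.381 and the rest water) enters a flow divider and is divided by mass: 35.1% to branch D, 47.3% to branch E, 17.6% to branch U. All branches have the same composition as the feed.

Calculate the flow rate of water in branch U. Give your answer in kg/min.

Branch U total = 0.176×536 = 94.336 kg/min.
water in U = 0.619×94.336 = 58.394 kg/min.

58.39 kg/min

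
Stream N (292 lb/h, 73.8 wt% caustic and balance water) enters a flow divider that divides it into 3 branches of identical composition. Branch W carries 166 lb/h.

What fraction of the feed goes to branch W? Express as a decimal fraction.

0.568

Fraction to W = 166/292 = 0.5685.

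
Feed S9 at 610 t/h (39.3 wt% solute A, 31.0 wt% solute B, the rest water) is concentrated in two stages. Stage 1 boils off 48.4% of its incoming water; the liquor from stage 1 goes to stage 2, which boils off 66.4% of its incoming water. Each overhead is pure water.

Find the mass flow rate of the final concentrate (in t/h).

460.2 t/h

water in feed = 610×0.297 = 181.17 t/h.
After stage 1: water left = (1−0.484)×181.17 = 93.484; stream total = 522.31 t/h.
After stage 2: water left = (1−0.664)×93.484 = 31.411; final concentrate = 460.24 t/h.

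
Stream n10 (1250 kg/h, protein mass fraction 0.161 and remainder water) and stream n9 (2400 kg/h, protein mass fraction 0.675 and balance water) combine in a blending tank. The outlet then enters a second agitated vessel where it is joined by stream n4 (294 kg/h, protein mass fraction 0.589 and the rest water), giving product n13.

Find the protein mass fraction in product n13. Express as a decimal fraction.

Overall, product flow = 3944 kg/h.
protein in = 1250×0.161 + 2400×0.675 + 294×0.589 = 1994.4 kg/h.
protein fraction in n13 = 0.506.

0.506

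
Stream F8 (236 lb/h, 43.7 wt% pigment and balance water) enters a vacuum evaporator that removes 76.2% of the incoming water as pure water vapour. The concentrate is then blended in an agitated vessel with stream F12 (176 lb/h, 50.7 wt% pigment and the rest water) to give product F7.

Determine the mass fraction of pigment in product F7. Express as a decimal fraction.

Vapour removed = 0.762×0.563×236 = 101.25 lb/h; concentrate = 134.75 lb/h.
pigment reaching the mixer = 103.13 (from concentrate) + 176×0.507 = 192.36 lb/h.
Product flow = 134.75 + 176 = 310.75 lb/h; pigment fraction = 0.6190.

0.6190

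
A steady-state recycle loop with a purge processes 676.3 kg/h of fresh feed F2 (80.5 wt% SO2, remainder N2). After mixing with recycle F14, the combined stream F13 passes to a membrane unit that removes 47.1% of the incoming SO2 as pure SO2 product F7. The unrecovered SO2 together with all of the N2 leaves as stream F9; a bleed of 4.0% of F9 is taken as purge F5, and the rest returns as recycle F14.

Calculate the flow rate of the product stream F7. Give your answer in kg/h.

521 kg/h

SO2 in F13: m_A = 676.3×0.805 + (1−0.040)·(1−0.471)·m_A, so m_A = 544.42/0.4922 = 1106.2 kg/h.
Product F7 = 0.471×1106.2 = 521.01 kg/h.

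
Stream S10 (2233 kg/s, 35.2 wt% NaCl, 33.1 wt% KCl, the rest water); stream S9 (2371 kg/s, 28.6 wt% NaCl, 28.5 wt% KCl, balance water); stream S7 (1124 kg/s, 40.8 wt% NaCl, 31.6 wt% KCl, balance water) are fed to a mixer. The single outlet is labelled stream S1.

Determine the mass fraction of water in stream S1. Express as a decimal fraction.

Total flow out = 2233 + 2371 + 1124 = 5728 kg/s.
water in = 2233×0.317 + 2371×0.429 + 1124×0.276 = 2035.2 kg/s.
water mass fraction in S1 = 2035.2/5728 = 0.355.

0.355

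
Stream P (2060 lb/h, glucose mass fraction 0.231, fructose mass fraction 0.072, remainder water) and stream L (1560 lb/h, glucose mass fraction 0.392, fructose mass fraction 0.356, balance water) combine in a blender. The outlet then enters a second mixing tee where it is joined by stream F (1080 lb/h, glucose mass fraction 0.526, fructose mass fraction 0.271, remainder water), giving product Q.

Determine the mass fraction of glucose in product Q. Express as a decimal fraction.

0.352

Overall, product flow = 4700 lb/h.
glucose in = 2060×0.231 + 1560×0.392 + 1080×0.526 = 1655.5 lb/h.
glucose fraction in Q = 0.352.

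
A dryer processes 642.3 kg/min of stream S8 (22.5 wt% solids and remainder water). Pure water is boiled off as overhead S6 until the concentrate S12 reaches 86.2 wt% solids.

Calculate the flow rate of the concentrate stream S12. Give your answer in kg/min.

167.7 kg/min

solids is conserved: 642.3×0.225 = 144.52 kg/min all reports to the concentrate.
Concentrate = 144.52/(target fraction) = 167.65 kg/min.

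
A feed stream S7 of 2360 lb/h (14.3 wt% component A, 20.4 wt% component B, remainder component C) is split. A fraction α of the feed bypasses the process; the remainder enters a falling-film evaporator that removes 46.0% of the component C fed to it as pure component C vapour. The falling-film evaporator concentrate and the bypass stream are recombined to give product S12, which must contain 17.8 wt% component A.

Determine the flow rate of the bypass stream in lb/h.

All 2360×0.143 = 337.48 lb/h of component A reaches S12, so S12 = 337.48/0.178 = 1896 lb/h and vapour = 464.04 lb/h.
The evaporator receives (1−α)·2360 of feed at 0.653 component C and removes 0.460 of that component C:
0.460×0.653×(1−α)×2360 = 464.04
(1−α) = 464.04/708.9 = 0.6546;  α = 0.3454.
Bypass flow = 0.3454×2360 = 815.14 lb/h.

815.1 lb/h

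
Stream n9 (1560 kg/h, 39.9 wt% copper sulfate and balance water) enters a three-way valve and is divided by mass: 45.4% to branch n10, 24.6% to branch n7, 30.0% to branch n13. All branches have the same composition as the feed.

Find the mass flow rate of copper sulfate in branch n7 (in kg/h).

Branch n7 total = 0.246×1560 = 383.76 kg/h.
copper sulfate in n7 = 0.399×383.76 = 153.12 kg/h.

153.1 kg/h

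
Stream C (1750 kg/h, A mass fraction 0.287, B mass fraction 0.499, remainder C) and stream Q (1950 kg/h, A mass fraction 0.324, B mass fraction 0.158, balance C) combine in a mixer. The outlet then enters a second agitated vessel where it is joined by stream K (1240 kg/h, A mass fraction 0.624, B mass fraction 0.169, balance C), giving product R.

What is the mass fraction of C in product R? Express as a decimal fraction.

0.332

Overall, product flow = 4940 kg/h.
C in = 1750×0.214 + 1950×0.518 + 1240×0.207 = 1641.3 kg/h.
C fraction in R = 0.332.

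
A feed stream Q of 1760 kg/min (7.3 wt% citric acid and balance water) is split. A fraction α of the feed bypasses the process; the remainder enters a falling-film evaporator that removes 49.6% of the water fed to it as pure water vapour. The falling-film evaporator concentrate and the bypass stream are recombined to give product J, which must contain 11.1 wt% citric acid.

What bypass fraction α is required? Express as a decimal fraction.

All 1760×0.073 = 128.48 kg/min of citric acid reaches J, so J = 128.48/0.111 = 1157.5 kg/min and vapour = 602.52 kg/min.
The evaporator receives (1−α)·1760 of feed at 0.927 water and removes 0.496 of that water:
0.496×0.927×(1−α)×1760 = 602.52
(1−α) = 602.52/809.23 = 0.7446;  α = 0.2554.

0.255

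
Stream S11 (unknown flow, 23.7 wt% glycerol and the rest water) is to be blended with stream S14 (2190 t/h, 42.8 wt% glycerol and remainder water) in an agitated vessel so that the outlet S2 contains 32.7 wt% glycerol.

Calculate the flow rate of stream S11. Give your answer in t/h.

2458 t/h

Let S11 be the unknown flow. Total out = 2190 + S11.
glycerol balance: 937.32 + 0.237·S11 = 0.327·(2190 + S11)
(0.237 − 0.327)·S11 = 0.327×2190 − 937.32 = -221.19
S11 = -221.19 / -0.090 = 2457.7 t/h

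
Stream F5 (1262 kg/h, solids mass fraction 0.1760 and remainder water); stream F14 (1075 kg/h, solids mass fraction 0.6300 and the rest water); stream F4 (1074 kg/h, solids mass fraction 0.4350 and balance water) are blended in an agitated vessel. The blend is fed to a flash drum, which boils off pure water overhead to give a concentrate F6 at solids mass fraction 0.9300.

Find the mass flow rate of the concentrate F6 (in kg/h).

solids entering = 1262×0.176 + 1075×0.630 + 1074×0.435 = 1366.6 kg/h.
All solids reports to F6, so F6 = 1366.6/0.930 = 1469.4 kg/h.

1469 kg/h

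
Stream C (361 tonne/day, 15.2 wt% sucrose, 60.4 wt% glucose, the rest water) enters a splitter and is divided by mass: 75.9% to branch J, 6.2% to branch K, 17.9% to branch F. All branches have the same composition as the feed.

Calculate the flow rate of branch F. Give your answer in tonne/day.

Branch F flow = 0.179×361 = 64.619 tonne/day.

64.62 tonne/day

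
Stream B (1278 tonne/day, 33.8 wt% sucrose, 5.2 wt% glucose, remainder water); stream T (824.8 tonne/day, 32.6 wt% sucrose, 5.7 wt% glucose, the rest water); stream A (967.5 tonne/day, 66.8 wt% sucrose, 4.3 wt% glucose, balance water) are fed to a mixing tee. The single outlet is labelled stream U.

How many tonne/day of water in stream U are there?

water out = water in = 1278×0.610 + 824.8×0.617 + 967.5×0.289 = 1568.1 tonne/day.

1568 tonne/day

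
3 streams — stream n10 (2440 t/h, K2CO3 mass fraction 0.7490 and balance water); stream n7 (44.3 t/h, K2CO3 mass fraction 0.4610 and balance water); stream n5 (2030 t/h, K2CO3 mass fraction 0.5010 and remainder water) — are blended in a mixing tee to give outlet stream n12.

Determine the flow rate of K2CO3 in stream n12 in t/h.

2865 t/h

K2CO3 out = K2CO3 in = 2440×0.749 + 44.3×0.461 + 2030×0.501 = 2865 t/h.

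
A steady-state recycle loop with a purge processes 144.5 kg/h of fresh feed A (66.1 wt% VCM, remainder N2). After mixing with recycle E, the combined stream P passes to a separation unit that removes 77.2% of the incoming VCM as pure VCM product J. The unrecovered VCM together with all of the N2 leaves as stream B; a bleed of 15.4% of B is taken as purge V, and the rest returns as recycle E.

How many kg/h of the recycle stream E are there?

291.9 kg/h

N2 enters only via A and leaves only via the purge: 144.5×0.339 = 0.154×(N2 in B), and the separation unit passes all N2, so N2 in P = N2 in B = 318.09 kg/h.
VCM in P: m_A = 144.5×0.661 + (1−0.154)·(1−0.772)·m_A, so m_A = 95.514/0.8071 = 118.34 kg/h.
B = (1−0.772)×118.34 + 318.09 = 345.07 kg/h.
Recycle E = (1−0.154)×345.07 = 291.93 kg/h.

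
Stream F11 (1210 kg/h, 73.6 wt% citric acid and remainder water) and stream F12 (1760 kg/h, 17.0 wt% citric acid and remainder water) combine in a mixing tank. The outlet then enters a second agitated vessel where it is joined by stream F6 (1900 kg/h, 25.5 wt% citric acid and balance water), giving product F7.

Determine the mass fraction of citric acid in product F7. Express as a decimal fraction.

0.344

Overall, product flow = 4870 kg/h.
citric acid in = 1210×0.736 + 1760×0.170 + 1900×0.255 = 1674.3 kg/h.
citric acid fraction in F7 = 0.344.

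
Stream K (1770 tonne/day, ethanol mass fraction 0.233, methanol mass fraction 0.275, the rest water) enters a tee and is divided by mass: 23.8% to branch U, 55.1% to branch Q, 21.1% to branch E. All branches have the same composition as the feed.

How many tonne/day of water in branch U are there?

207.3 tonne/day

Branch U total = 0.238×1770 = 421.26 tonne/day.
water in U = 0.492×421.26 = 207.26 tonne/day.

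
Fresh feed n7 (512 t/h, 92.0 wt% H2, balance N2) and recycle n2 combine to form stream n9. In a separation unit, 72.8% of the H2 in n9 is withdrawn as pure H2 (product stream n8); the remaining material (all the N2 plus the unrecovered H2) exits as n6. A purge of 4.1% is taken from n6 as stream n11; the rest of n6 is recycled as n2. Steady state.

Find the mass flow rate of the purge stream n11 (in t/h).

N2 enters only via n7 and leaves only via the purge: 512×0.080 = 0.041×(N2 in n6), and the separation unit passes all N2, so N2 in n9 = N2 in n6 = 999.02 t/h.
H2 in n9: m_A = 512×0.920 + (1−0.041)·(1−0.728)·m_A, so m_A = 471.04/0.7392 = 637.27 t/h.
n6 = (1−0.728)×637.27 + 999.02 = 1172.4 t/h.
Purge n11 = 0.041×1172.4 = 48.067 t/h.

48.07 t/h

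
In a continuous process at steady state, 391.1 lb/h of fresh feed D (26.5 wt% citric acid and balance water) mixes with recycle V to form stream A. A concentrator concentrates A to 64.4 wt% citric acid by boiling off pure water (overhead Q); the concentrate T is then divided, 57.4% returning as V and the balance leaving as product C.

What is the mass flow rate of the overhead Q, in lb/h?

Overall citric acid balance (none leaves overhead): citric acid in fresh feed = citric acid in product, i.e. 391.1×0.265 = (1−0.574)·T·0.644.
T = 103.64/(0.644×0.426) = 377.78 lb/h.
Recycle V = 0.574×377.78 = 216.85 lb/h.
Combined feed A = 391.1 + 216.85 = 607.95 lb/h.
Overhead Q = A − T = 607.95 − 377.78 = 230.17 lb/h.

230.2 lb/h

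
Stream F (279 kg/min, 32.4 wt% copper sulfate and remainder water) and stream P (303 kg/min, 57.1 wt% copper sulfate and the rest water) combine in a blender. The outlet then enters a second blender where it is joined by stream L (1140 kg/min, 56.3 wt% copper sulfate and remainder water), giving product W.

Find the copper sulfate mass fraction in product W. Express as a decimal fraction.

Overall, product flow = 1722 kg/min.
copper sulfate in = 279×0.324 + 303×0.571 + 1140×0.563 = 905.23 kg/min.
copper sulfate fraction in W = 0.526.

0.526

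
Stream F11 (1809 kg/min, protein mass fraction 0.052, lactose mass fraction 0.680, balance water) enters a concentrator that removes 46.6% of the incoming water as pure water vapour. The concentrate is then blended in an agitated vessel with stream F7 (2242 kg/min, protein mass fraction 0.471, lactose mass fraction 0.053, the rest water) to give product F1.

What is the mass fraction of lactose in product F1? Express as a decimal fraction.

Vapour removed = 0.466×0.268×1809 = 225.92 kg/min; concentrate = 1583.1 kg/min.
lactose reaching the mixer = 1230.1 (from concentrate) + 2242×0.053 = 1348.9 kg/min.
Product flow = 1583.1 + 2242 = 3825.1 kg/min; lactose fraction = 0.353.

0.353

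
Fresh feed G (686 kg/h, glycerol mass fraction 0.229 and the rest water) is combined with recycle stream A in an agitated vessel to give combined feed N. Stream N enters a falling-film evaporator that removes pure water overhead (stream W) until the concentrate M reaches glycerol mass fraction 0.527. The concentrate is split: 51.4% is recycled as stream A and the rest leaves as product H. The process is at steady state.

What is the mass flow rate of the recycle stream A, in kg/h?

315.3 kg/h

Overall glycerol balance (none leaves overhead): glycerol in fresh feed = glycerol in product, i.e. 686×0.229 = (1−0.514)·M·0.527.
M = 157.09/(0.527×0.486) = 613.36 kg/h.
Recycle A = 0.514×613.36 = 315.27 kg/h.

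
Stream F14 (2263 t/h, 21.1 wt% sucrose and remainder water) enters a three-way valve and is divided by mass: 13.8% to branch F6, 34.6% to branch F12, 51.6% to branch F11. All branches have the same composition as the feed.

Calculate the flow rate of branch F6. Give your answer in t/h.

312.3 t/h

Branch F6 flow = 0.138×2263 = 312.29 t/h.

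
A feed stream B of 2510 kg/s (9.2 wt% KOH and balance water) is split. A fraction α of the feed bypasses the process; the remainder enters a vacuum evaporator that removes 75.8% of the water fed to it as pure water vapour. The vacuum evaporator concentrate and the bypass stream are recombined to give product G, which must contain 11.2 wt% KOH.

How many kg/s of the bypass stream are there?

All 2510×0.092 = 230.92 kg/s of KOH reaches G, so G = 230.92/0.112 = 2061.8 kg/s and vapour = 448.21 kg/s.
The evaporator receives (1−α)·2510 of feed at 0.908 water and removes 0.758 of that water:
0.758×0.908×(1−α)×2510 = 448.21
(1−α) = 448.21/1727.5 = 0.2595;  α = 0.7405.
Bypass flow = 0.7405×2510 = 1858.8 kg/s.

1859 kg/s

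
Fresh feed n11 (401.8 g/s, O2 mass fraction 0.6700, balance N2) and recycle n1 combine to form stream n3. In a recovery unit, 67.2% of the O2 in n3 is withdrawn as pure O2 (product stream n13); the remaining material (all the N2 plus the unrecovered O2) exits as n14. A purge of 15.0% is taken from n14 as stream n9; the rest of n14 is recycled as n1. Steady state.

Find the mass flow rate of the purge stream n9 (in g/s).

N2 enters only via n11 and leaves only via the purge: 401.8×0.330 = 0.150×(N2 in n14), and the recovery unit passes all N2, so N2 in n3 = N2 in n14 = 883.96 g/s.
O2 in n3: m_A = 401.8×0.670 + (1−0.150)·(1−0.672)·m_A, so m_A = 269.21/0.7212 = 373.28 g/s.
n14 = (1−0.672)×373.28 + 883.96 = 1006.4 g/s.
Purge n9 = 0.150×1006.4 = 150.96 g/s.

151 g/s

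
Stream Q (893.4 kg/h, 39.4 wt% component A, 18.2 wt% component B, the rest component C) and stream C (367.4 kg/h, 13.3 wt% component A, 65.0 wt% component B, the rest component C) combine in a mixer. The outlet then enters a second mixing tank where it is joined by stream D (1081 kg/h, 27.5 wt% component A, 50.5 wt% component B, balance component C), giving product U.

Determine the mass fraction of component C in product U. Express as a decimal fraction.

Overall, product flow = 2341.8 kg/h.
component C in = 893.4×0.424 + 367.4×0.217 + 1081×0.220 = 696.35 kg/h.
component C fraction in U = 0.297.

0.297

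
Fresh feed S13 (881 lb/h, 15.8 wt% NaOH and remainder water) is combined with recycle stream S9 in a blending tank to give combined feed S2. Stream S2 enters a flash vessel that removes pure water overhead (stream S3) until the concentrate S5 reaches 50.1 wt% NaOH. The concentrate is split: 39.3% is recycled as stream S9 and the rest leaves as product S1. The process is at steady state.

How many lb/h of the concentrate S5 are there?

Overall NaOH balance (none leaves overhead): NaOH in fresh feed = NaOH in product, i.e. 881×0.158 = (1−0.393)·S5·0.501.
S5 = 139.2/(0.501×0.607) = 457.73 lb/h.

457.7 lb/h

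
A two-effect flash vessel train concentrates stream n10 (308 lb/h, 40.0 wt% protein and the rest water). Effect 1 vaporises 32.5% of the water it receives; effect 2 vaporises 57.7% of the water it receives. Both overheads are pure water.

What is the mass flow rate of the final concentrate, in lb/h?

water in feed = 308×0.600 = 184.8 lb/h.
After stage 1: water left = (1−0.325)×184.8 = 124.74; stream total = 247.94 lb/h.
After stage 2: water left = (1−0.577)×124.74 = 52.765; final concentrate = 175.97 lb/h.

176 lb/h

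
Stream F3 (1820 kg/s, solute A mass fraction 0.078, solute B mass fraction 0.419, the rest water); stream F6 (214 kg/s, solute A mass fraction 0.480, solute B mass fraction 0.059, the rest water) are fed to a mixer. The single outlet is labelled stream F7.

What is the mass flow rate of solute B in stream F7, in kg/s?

775.2 kg/s

solute B out = solute B in = 1820×0.419 + 214×0.059 = 775.21 kg/s.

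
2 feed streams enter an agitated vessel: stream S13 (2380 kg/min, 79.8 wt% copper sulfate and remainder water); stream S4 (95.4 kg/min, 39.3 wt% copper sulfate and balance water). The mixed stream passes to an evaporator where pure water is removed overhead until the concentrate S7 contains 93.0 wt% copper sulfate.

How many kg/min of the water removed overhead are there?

392.9 kg/min

copper sulfate entering = 2380×0.798 + 95.4×0.393 = 1936.7 kg/min.
All copper sulfate reports to S7, so S7 = 1936.7/0.930 = 2082.5 kg/min.
Total feed = 2475.4 kg/min; overhead = 2475.4 − 2082.5 = 392.89 kg/min.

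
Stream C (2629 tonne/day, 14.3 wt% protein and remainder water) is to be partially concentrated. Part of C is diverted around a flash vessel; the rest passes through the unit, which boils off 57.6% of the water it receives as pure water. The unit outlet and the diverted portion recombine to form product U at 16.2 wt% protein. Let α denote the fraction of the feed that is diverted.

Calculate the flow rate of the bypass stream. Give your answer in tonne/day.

2004 tonne/day

All 2629×0.143 = 375.95 tonne/day of protein reaches U, so U = 375.95/0.162 = 2320.7 tonne/day and vapour = 308.34 tonne/day.
The evaporator receives (1−α)·2629 of feed at 0.857 water and removes 0.576 of that water:
0.576×0.857×(1−α)×2629 = 308.34
(1−α) = 308.34/1297.8 = 0.2376;  α = 0.7624.
Bypass flow = 0.7624×2629 = 2004.4 tonne/day.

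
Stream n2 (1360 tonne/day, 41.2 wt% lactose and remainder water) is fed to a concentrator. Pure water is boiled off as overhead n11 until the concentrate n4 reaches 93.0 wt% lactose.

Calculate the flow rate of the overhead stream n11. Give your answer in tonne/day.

757.5 tonne/day

lactose is conserved: 1360×0.412 = 560.32 tonne/day all reports to the concentrate.
Concentrate = 560.32/(target fraction) = 602.49 tonne/day.
Overhead = 1360 − 602.49 = 757.51 tonne/day.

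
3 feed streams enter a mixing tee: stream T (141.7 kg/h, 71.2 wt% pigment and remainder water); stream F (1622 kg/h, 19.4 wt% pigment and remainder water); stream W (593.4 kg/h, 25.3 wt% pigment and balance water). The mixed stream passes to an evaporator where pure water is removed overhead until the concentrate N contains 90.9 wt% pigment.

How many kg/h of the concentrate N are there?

622.3 kg/h

pigment entering = 141.7×0.712 + 1622×0.194 + 593.4×0.253 = 565.69 kg/h.
All pigment reports to N, so N = 565.69/0.909 = 622.32 kg/h.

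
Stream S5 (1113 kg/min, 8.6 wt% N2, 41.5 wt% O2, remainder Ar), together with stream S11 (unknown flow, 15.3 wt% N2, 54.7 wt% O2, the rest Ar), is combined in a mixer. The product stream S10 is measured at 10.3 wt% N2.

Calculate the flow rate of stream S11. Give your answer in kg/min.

Let S11 be the unknown flow. Total out = 1113 + S11.
N2 balance: 95.718 + 0.153·S11 = 0.103·(1113 + S11)
(0.153 − 0.103)·S11 = 0.103×1113 − 95.718 = 18.921
S11 = 18.921 / 0.050 = 378.42 kg/min

378.4 kg/min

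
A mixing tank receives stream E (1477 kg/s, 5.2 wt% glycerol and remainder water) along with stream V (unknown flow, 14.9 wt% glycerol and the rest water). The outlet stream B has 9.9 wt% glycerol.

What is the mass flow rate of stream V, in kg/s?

1388 kg/s

Let V be the unknown flow. Total out = 1477 + V.
glycerol balance: 76.804 + 0.149·V = 0.099·(1477 + V)
(0.149 − 0.099)·V = 0.099×1477 − 76.804 = 69.419
V = 69.419 / 0.050 = 1388.4 kg/s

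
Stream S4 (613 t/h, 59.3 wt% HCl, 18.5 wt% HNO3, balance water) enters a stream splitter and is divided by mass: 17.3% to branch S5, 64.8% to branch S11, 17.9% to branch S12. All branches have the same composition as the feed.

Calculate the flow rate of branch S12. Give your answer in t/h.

Branch S12 flow = 0.179×613 = 109.73 t/h.

109.7 t/h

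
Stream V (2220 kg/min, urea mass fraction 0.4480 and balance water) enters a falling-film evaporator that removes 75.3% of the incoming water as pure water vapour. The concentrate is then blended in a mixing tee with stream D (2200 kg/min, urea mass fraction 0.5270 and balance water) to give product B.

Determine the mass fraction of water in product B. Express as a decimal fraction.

0.3841

Vapour removed = 0.753×0.552×2220 = 922.76 kg/min; concentrate = 1297.2 kg/min.
water reaching the mixer = 302.68 (from concentrate) + 2200×0.473 = 1343.3 kg/min.
Product flow = 1297.2 + 2200 = 3497.2 kg/min; water fraction = 0.3841.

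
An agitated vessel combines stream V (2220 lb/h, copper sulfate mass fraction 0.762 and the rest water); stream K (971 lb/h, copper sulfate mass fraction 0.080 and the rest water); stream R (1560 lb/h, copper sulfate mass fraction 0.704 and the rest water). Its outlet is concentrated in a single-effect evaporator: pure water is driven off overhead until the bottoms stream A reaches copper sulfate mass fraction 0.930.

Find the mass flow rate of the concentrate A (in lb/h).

copper sulfate entering = 2220×0.762 + 971×0.080 + 1560×0.704 = 2867.6 lb/h.
All copper sulfate reports to A, so A = 2867.6/0.930 = 3083.4 lb/h.

3083 lb/h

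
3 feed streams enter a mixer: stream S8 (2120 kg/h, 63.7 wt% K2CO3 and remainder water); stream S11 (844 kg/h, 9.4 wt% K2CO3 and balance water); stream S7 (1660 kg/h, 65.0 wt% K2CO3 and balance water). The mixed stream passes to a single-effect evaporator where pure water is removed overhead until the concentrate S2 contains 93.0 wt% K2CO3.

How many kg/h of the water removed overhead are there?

K2CO3 entering = 2120×0.637 + 844×0.094 + 1660×0.650 = 2508.8 kg/h.
All K2CO3 reports to S2, so S2 = 2508.8/0.930 = 2697.6 kg/h.
Total feed = 4624 kg/h; overhead = 4624 − 2697.6 = 1926.4 kg/h.

1926 kg/h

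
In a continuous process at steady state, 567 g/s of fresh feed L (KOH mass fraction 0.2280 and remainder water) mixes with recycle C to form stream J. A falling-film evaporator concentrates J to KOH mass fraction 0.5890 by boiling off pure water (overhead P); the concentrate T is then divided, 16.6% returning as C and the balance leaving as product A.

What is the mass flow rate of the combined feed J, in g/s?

Overall KOH balance (none leaves overhead): KOH in fresh feed = KOH in product, i.e. 567×0.228 = (1−0.166)·T·0.589.
T = 129.28/(0.589×0.834) = 263.17 g/s.
Recycle C = 0.166×263.17 = 43.686 g/s.
Combined feed J = 567 + 43.686 = 610.69 g/s.

610.7 g/s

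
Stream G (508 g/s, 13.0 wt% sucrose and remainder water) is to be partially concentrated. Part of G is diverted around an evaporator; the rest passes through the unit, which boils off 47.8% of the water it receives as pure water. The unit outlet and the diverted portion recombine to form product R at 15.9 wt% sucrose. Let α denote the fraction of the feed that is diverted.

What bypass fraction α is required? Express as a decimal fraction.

0.561

All 508×0.130 = 66.04 g/s of sucrose reaches R, so R = 66.04/0.159 = 415.35 g/s and vapour = 92.654 g/s.
The evaporator receives (1−α)·508 of feed at 0.870 water and removes 0.478 of that water:
0.478×0.870×(1−α)×508 = 92.654
(1−α) = 92.654/211.26 = 0.4386;  α = 0.5614.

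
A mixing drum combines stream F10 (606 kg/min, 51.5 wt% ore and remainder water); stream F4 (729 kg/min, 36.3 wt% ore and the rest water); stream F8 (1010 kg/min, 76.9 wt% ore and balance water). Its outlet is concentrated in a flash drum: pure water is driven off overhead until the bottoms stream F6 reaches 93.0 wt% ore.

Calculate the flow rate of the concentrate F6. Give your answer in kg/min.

ore entering = 606×0.515 + 729×0.363 + 1010×0.769 = 1353.4 kg/min.
All ore reports to F6, so F6 = 1353.4/0.930 = 1455.3 kg/min.

1455 kg/min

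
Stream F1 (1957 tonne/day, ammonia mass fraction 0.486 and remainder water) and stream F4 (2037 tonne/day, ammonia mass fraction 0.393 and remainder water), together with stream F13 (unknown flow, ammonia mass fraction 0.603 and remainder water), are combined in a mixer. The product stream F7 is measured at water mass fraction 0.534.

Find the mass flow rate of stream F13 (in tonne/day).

Let F13 be the unknown flow. Total out = 3994 + F13.
water balance: 2242.4 + 0.397·F13 = 0.534·(3994 + F13)
(0.397 − 0.534)·F13 = 0.534×3994 − 2242.4 = -109.56
F13 = -109.56 / -0.137 = 799.72 tonne/day

799.7 tonne/day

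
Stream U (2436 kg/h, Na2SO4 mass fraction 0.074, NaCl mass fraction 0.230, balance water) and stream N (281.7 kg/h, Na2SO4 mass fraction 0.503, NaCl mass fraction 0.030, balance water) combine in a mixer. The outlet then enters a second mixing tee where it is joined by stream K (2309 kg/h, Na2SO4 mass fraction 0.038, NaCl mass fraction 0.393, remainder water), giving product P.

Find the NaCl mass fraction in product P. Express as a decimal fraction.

Overall, product flow = 5026.7 kg/h.
NaCl in = 2436×0.230 + 281.7×0.030 + 2309×0.393 = 1476.2 kg/h.
NaCl fraction in P = 0.294.

0.294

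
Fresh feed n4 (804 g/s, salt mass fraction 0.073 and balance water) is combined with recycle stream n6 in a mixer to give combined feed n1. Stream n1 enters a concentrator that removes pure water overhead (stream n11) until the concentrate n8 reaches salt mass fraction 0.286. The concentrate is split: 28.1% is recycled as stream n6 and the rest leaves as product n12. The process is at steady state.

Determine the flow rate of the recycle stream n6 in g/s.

80.2 g/s

Overall salt balance (none leaves overhead): salt in fresh feed = salt in product, i.e. 804×0.073 = (1−0.281)·n8·0.286.
n8 = 58.692/(0.286×0.719) = 285.42 g/s.
Recycle n6 = 0.281×285.42 = 80.203 g/s.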